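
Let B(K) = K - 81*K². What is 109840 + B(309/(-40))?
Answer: 167997679/1600 ≈ 1.0500e+5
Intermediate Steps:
109840 + B(309/(-40)) = 109840 + (309/(-40))*(1 - 25029/(-40)) = 109840 + (309*(-1/40))*(1 - 25029*(-1)/40) = 109840 - 309*(1 - 81*(-309/40))/40 = 109840 - 309*(1 + 25029/40)/40 = 109840 - 309/40*25069/40 = 109840 - 7746321/1600 = 167997679/1600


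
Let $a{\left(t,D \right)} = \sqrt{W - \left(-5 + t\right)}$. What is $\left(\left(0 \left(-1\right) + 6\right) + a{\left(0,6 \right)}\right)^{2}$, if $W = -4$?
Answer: $49$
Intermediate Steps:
$a{\left(t,D \right)} = \sqrt{1 - t}$ ($a{\left(t,D \right)} = \sqrt{-4 - \left(-5 + t\right)} = \sqrt{1 - t}$)
$\left(\left(0 \left(-1\right) + 6\right) + a{\left(0,6 \right)}\right)^{2} = \left(\left(0 \left(-1\right) + 6\right) + \sqrt{1 - 0}\right)^{2} = \left(\left(0 + 6\right) + \sqrt{1 + 0}\right)^{2} = \left(6 + \sqrt{1}\right)^{2} = \left(6 + 1\right)^{2} = 7^{2} = 49$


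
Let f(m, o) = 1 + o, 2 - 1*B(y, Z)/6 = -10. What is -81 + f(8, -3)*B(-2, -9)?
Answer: -225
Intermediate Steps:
B(y, Z) = 72 (B(y, Z) = 12 - 6*(-10) = 12 + 60 = 72)
-81 + f(8, -3)*B(-2, -9) = -81 + (1 - 3)*72 = -81 - 2*72 = -81 - 144 = -225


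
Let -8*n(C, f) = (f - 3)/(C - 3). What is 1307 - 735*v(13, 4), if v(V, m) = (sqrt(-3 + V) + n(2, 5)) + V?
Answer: -33727/4 - 735*sqrt(10) ≈ -10756.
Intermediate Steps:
n(C, f) = -(-3 + f)/(8*(-3 + C)) (n(C, f) = -(f - 3)/(8*(C - 3)) = -(-3 + f)/(8*(-3 + C)))
v(V, m) = 1/4 + V + sqrt(-3 + V) (v(V, m) = (sqrt(-3 + V) + (3 - 1*5)/(8*(-3 + 2))) + V = (sqrt(-3 + V) + (1/8)*(3 - 5)/(-1)) + V = (sqrt(-3 + V) + (1/8)*(-1)*(-2)) + V = (sqrt(-3 + V) + 1/4) + V = (1/4 + sqrt(-3 + V)) + V = 1/4 + V + sqrt(-3 + V))
1307 - 735*v(13, 4) = 1307 - 735*(1/4 + 13 + sqrt(-3 + 13)) = 1307 - 735*(1/4 + 13 + sqrt(10)) = 1307 - 735*(53/4 + sqrt(10)) = 1307 + (-38955/4 - 735*sqrt(10)) = -33727/4 - 735*sqrt(10)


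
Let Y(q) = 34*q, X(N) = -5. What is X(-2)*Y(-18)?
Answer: 3060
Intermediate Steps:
X(-2)*Y(-18) = -170*(-18) = -5*(-612) = 3060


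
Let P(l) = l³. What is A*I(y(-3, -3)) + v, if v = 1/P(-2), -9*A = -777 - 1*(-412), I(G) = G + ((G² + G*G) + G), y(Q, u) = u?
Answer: 11677/24 ≈ 486.54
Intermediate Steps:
I(G) = 2*G + 2*G² (I(G) = G + ((G² + G²) + G) = G + (2*G² + G) = G + (G + 2*G²) = 2*G + 2*G²)
A = 365/9 (A = -(-777 - 1*(-412))/9 = -(-777 + 412)/9 = -⅑*(-365) = 365/9 ≈ 40.556)
v = -⅛ (v = 1/((-2)³) = 1/(-8) = -⅛ ≈ -0.12500)
A*I(y(-3, -3)) + v = 365*(2*(-3)*(1 - 3))/9 - ⅛ = 365*(2*(-3)*(-2))/9 - ⅛ = (365/9)*12 - ⅛ = 1460/3 - ⅛ = 11677/24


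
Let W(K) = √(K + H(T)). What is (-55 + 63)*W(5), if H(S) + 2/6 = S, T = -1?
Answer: 8*√33/3 ≈ 15.319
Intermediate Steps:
H(S) = -⅓ + S
W(K) = √(-4/3 + K) (W(K) = √(K + (-⅓ - 1)) = √(K - 4/3) = √(-4/3 + K))
(-55 + 63)*W(5) = (-55 + 63)*(√(-12 + 9*5)/3) = 8*(√(-12 + 45)/3) = 8*(√33/3) = 8*√33/3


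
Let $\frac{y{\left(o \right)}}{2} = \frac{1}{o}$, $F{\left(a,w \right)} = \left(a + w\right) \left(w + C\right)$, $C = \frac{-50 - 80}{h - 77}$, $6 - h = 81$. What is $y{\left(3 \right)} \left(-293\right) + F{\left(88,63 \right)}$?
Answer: $\frac{2153873}{228} \approx 9446.8$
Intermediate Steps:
$h = -75$ ($h = 6 - 81 = -75$)
$C = \frac{65}{76}$ ($C = \frac{-50 - 80}{-75 - 77} = - \frac{130}{-152} = \left(-130\right) \left(- \frac{1}{152}\right) = \frac{65}{76} \approx 0.85526$)
$F{\left(a,w \right)} = \left(\frac{65}{76} + w\right) \left(a + w\right)$ ($F{\left(a,w \right)} = \left(a + w\right) \left(w + \frac{65}{76}\right) = \left(a + w\right) \left(\frac{65}{76} + w\right) = \left(\frac{65}{76} + w\right) \left(a + w\right)$)
$y{\left(o \right)} = \frac{2}{o}$
$y{\left(3 \right)} \left(-293\right) + F{\left(88,63 \right)} = \frac{2}{3} \left(-293\right) + \left(63^{2} + \frac{65}{76} \cdot 88 + \frac{65}{76} \cdot 63 + 88 \cdot 63\right) = 2 \cdot \frac{1}{3} \left(-293\right) + \left(3969 + \frac{1430}{19} + \frac{4095}{76} + 5544\right) = \frac{2}{3} \left(-293\right) + \frac{732803}{76} = - \frac{586}{3} + \frac{732803}{76} = \frac{2153873}{228}$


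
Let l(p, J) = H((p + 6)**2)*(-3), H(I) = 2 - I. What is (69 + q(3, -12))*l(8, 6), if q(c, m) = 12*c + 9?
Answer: 66348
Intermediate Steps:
q(c, m) = 9 + 12*c
l(p, J) = -6 + 3*(6 + p)**2 (l(p, J) = (2 - (p + 6)**2)*(-3) = (2 - (6 + p)**2)*(-3) = -6 + 3*(6 + p)**2)
(69 + q(3, -12))*l(8, 6) = (69 + (9 + 12*3))*(-6 + 3*(6 + 8)**2) = (69 + (9 + 36))*(-6 + 3*14**2) = (69 + 45)*(-6 + 3*196) = 114*(-6 + 588) = 114*582 = 66348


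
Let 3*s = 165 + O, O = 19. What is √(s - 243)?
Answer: I*√1635/3 ≈ 13.478*I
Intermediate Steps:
s = 184/3 (s = (165 + 19)/3 = (⅓)*184 = 184/3 ≈ 61.333)
√(s - 243) = √(184/3 - 243) = √(-545/3) = I*√1635/3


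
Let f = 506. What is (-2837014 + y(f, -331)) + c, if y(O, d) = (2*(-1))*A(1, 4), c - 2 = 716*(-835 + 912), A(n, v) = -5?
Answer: -2781870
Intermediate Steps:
c = 55134 (c = 2 + 716*(-835 + 912) = 2 + 716*77 = 2 + 55132 = 55134)
y(O, d) = 10 (y(O, d) = (2*(-1))*(-5) = -2*(-5) = 10)
(-2837014 + y(f, -331)) + c = (-2837014 + 10) + 55134 = -2837004 + 55134 = -2781870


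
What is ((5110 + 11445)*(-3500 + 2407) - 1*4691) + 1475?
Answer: -18097831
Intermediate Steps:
((5110 + 11445)*(-3500 + 2407) - 1*4691) + 1475 = (16555*(-1093) - 4691) + 1475 = (-18094615 - 4691) + 1475 = -18099306 + 1475 = -18097831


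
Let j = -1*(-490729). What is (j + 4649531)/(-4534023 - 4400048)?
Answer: -5140260/8934071 ≈ -0.57535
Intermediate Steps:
j = 490729
(j + 4649531)/(-4534023 - 4400048) = (490729 + 4649531)/(-4534023 - 4400048) = 5140260/(-8934071) = 5140260*(-1/8934071) = -5140260/8934071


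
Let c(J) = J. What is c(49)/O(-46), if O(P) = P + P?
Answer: -49/92 ≈ -0.53261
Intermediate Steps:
O(P) = 2*P
c(49)/O(-46) = 49/((2*(-46))) = 49/(-92) = 49*(-1/92) = -49/92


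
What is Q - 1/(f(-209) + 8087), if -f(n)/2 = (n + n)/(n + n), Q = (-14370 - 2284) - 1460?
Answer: -146451691/8085 ≈ -18114.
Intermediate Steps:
Q = -18114 (Q = -16654 - 1460 = -18114)
f(n) = -2 (f(n) = -2*(n + n)/(n + n) = -2*2*n/(2*n) = -2*2*n*1/(2*n) = -2*1 = -2)
Q - 1/(f(-209) + 8087) = -18114 - 1/(-2 + 8087) = -18114 - 1/8085 = -146451691/8085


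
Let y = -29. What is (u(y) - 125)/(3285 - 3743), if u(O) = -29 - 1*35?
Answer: 189/458 ≈ 0.41266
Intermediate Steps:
u(O) = -64 (u(O) = -29 - 35 = -64)
(u(y) - 125)/(3285 - 3743) = (-64 - 125)/(3285 - 3743) = -189/(-458) = -189*(-1/458) = 189/458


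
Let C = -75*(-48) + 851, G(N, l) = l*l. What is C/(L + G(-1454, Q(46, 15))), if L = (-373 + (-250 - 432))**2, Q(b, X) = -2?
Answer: 4451/1113029 ≈ 0.0039990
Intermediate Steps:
G(N, l) = l**2
L = 1113025 (L = (-373 - 682)**2 = (-1055)**2 = 1113025)
C = 4451 (C = 3600 + 851 = 4451)
C/(L + G(-1454, Q(46, 15))) = 4451/(1113025 + (-2)**2) = 4451/(1113025 + 4) = 4451/1113029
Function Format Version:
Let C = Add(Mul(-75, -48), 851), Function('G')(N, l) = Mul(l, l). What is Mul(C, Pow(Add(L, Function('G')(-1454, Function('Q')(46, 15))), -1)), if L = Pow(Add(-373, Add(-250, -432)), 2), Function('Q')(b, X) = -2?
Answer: Rational(4451, 1113029) ≈ 0.0039990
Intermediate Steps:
Function('G')(N, l) = Pow(l, 2)
L = 1113025 (L = Pow(Add(-373, -682), 2) = Pow(-1055, 2) = 1113025)
C = 4451 (C = Add(3600, 851) = 4451)
Mul(C, Pow(Add(L, Function('G')(-1454, Function('Q')(46, 15))), -1)) = Mul(4451, Pow(Add(1113025, Pow(-2, 2)), -1)) = Mul(4451, Pow(Add(1113025, 4), -1)) = Mul(4451, Pow(1113029, -1)) = Mul(4451, Rational(1, 1113029)) = Rational(4451, 1113029)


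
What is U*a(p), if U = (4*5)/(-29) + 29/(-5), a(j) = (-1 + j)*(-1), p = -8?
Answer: -8469/145 ≈ -58.407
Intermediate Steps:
a(j) = 1 - j
U = -941/145 (U = 20*(-1/29) + 29*(-⅕) = -20/29 - 29/5 = -941/145 ≈ -6.4897)
U*a(p) = -941*(1 - 1*(-8))/145 = -941*(1 + 8)/145 = -941/145*9 = -8469/145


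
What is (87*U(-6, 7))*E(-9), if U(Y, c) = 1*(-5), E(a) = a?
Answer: 3915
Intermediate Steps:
U(Y, c) = -5
(87*U(-6, 7))*E(-9) = (87*(-5))*(-9) = -435*(-9) = 3915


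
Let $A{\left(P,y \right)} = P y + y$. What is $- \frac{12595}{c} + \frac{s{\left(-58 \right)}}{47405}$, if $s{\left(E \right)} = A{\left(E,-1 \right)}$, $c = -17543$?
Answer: $\frac{31477154}{43769785} \approx 0.71915$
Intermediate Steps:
$A{\left(P,y \right)} = y + P y$
$s{\left(E \right)} = -1 - E$ ($s{\left(E \right)} = - (1 + E) = -1 - E$)
$- \frac{12595}{c} + \frac{s{\left(-58 \right)}}{47405} = - \frac{12595}{-17543} + \frac{-1 - -58}{47405} = \left(-12595\right) \left(- \frac{1}{17543}\right) + \left(-1 + 58\right) \frac{1}{47405} = \frac{12595}{17543} + 57 \cdot \frac{1}{47405} = \frac{12595}{17543} + \frac{3}{2495} = \frac{31477154}{43769785}$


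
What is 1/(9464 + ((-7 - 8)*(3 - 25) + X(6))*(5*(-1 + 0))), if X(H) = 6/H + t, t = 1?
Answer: 1/7804 ≈ 0.00012814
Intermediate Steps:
X(H) = 1 + 6/H (X(H) = 6/H + 1 = 1 + 6/H)
1/(9464 + ((-7 - 8)*(3 - 25) + X(6))*(5*(-1 + 0))) = 1/(9464 + ((-7 - 8)*(3 - 25) + (6 + 6)/6)*(5*(-1 + 0))) = 1/(9464 + (-15*(-22) + (1/6)*12)*(5*(-1))) = 1/(9464 + (330 + 2)*(-5)) = 1/(9464 + 332*(-5)) = 1/(9464 - 1660) = 1/7804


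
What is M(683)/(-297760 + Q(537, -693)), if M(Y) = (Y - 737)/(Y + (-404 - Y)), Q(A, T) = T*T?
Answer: 27/36862778 ≈ 7.3245e-7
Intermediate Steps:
Q(A, T) = T²
M(Y) = 737/404 - Y/404 (M(Y) = (-737 + Y)/(-404) = (-737 + Y)*(-1/404) = 737/404 - Y/404)
M(683)/(-297760 + Q(537, -693)) = (737/404 - 1/404*683)/(-297760 + (-693)²) = (737/404 - 683/404)/(-297760 + 480249) = (27/202)/182489 = (27/202)*(1/182489) = 27/36862778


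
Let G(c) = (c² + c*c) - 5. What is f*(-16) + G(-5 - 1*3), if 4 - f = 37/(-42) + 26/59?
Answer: 64373/1239 ≈ 51.956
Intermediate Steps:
G(c) = -5 + 2*c² (G(c) = (c² + c²) - 5 = 2*c² - 5 = -5 + 2*c²)
f = 11003/2478 (f = 4 - (37/(-42) + 26/59) = 4 - (37*(-1/42) + 26*(1/59)) = 4 - (-37/42 + 26/59) = 4 - 1*(-1091/2478) = 4 + 1091/2478 = 11003/2478 ≈ 4.4403)
f*(-16) + G(-5 - 1*3) = (11003/2478)*(-16) + (-5 + 2*(-5 - 1*3)²) = -88024/1239 + (-5 + 2*(-5 - 3)²) = -88024/1239 + (-5 + 2*(-8)²) = -88024/1239 + (-5 + 2*64) = -88024/1239 + (-5 + 128) = -88024/1239 + 123 = 64373/1239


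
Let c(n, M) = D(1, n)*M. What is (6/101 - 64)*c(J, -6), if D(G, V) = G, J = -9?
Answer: 38748/101 ≈ 383.64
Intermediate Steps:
c(n, M) = M (c(n, M) = 1*M = M)
(6/101 - 64)*c(J, -6) = (6/101 - 64)*(-6) = -6458/101*(-6) = 38748/101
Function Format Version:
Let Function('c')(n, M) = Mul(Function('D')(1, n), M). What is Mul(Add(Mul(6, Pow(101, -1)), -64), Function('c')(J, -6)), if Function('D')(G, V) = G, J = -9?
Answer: Rational(38748, 101) ≈ 383.64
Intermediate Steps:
Function('c')(n, M) = M (Function('c')(n, M) = Mul(1, M) = M)
Mul(Add(Mul(6, Pow(101, -1)), -64), Function('c')(J, -6)) = Mul(Add(Mul(6, Pow(101, -1)), -64), -6) = Mul(Add(Mul(6, Rational(1, 101)), -64), -6) = Mul(Add(Rational(6, 101), -64), -6) = Mul(Rational(-6458, 101), -6) = Rational(38748, 101)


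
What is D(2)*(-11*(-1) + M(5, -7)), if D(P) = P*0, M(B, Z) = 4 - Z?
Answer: 0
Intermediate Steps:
D(P) = 0
D(2)*(-11*(-1) + M(5, -7)) = 0*(-11*(-1) + (4 - 1*(-7))) = 0*(11 + (4 + 7)) = 0*(11 + 11) = 0*22 = 0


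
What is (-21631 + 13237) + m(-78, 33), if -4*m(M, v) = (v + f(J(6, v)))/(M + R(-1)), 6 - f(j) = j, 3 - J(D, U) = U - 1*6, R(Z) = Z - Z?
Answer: -872955/104 ≈ -8393.8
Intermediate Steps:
R(Z) = 0
J(D, U) = 9 - U (J(D, U) = 3 - (U - 1*6) = 3 - (U - 6) = 3 - (-6 + U) = 3 + (6 - U) = 9 - U)
f(j) = 6 - j
m(M, v) = -(-3 + 2*v)/(4*M) (m(M, v) = -(v + (6 - (9 - v)))/(4*(M + 0)) = -(v + (6 + (-9 + v)))/(4*M) = -(v + (-3 + v))/(4*M) = -(-3 + 2*v)/(4*M))
(-21631 + 13237) + m(-78, 33) = (-21631 + 13237) + (¼)*(3 - 2*33)/(-78) = -8394 + (¼)*(-1/78)*(3 - 66) = -8394 + (¼)*(-1/78)*(-63) = -8394 + 21/104 = -872955/104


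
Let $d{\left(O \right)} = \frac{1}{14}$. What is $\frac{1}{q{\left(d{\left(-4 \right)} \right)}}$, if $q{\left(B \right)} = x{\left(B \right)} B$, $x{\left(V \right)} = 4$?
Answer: $\frac{7}{2} \approx 3.5$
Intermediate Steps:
$d{\left(O \right)} = \frac{1}{14}$
$q{\left(B \right)} = 4 B$
$\frac{1}{q{\left(d{\left(-4 \right)} \right)}} = \frac{1}{4 \cdot \frac{1}{14}} = \frac{1}{\frac{2}{7}} = \frac{7}{2}$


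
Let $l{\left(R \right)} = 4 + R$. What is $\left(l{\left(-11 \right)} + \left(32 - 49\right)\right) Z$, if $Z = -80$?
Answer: $1920$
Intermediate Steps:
$\left(l{\left(-11 \right)} + \left(32 - 49\right)\right) Z = \left(\left(4 - 11\right) + \left(32 - 49\right)\right) \left(-80\right) = \left(-7 + \left(32 - 49\right)\right) \left(-80\right) = \left(-7 - 17\right) \left(-80\right) = \left(-24\right) \left(-80\right) = 1920$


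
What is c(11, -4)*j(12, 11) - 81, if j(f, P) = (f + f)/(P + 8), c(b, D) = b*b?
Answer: 1365/19 ≈ 71.842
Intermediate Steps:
c(b, D) = b²
j(f, P) = 2*f/(8 + P) (j(f, P) = (2*f)/(8 + P) = 2*f/(8 + P))
c(11, -4)*j(12, 11) - 81 = 11²*(2*12/(8 + 11)) - 81 = 121*(2*12/19) - 81 = 121*(2*12*(1/19)) - 81 = 121*(24/19) - 81 = 2904/19 - 81 = 1365/19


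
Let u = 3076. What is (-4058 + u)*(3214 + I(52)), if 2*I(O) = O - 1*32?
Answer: -3165968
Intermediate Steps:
I(O) = -16 + O/2 (I(O) = (O - 1*32)/2 = (O - 32)/2 = (-32 + O)/2 = -16 + O/2)
(-4058 + u)*(3214 + I(52)) = (-4058 + 3076)*(3214 + (-16 + (½)*52)) = -982*(3214 + (-16 + 26)) = -982*(3214 + 10) = -982*3224 = -3165968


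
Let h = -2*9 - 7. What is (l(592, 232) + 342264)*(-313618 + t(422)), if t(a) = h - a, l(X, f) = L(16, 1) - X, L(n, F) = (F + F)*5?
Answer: -107310357330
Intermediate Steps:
h = -25 (h = -18 - 7 = -25)
L(n, F) = 10*F (L(n, F) = (2*F)*5 = 10*F)
l(X, f) = 10 - X (l(X, f) = 10*1 - X = 10 - X)
t(a) = -25 - a
(l(592, 232) + 342264)*(-313618 + t(422)) = ((10 - 1*592) + 342264)*(-313618 + (-25 - 1*422)) = ((10 - 592) + 342264)*(-313618 + (-25 - 422)) = (-582 + 342264)*(-313618 - 447) = 341682*(-314065) = -107310357330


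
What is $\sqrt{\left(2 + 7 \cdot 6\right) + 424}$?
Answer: $6 \sqrt{13} \approx 21.633$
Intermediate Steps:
$\sqrt{\left(2 + 7 \cdot 6\right) + 424} = \sqrt{\left(2 + 42\right) + 424} = \sqrt{44 + 424} = \sqrt{468} = 6 \sqrt{13}$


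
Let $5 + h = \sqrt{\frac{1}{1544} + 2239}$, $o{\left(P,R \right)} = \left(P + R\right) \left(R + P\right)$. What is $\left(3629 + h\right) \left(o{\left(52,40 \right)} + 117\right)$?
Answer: $31097544 + \frac{25743 \sqrt{148267618}}{772} \approx 3.1504 \cdot 10^{7}$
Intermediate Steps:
$o{\left(P,R \right)} = \left(P + R\right)^{2}$ ($o{\left(P,R \right)} = \left(P + R\right) \left(P + R\right) = \left(P + R\right)^{2}$)
$h = -5 + \frac{3 \sqrt{148267618}}{772}$ ($h = -5 + \sqrt{\frac{1}{1544} + 2239} = -5 + \sqrt{\frac{3457017}{1544}} = -5 + \frac{3 \sqrt{148267618}}{772} \approx 42.318$)
$\left(3629 + h\right) \left(o{\left(52,40 \right)} + 117\right) = \left(3629 - \left(5 - \frac{3 \sqrt{148267618}}{772}\right)\right) \left(\left(52 + 40\right)^{2} + 117\right) = \left(3624 + \frac{3 \sqrt{148267618}}{772}\right) \left(92^{2} + 117\right) = \left(3624 + \frac{3 \sqrt{148267618}}{772}\right) \left(8464 + 117\right) = \left(3624 + \frac{3 \sqrt{148267618}}{772}\right) 8581 = 31097544 + \frac{25743 \sqrt{148267618}}{772}$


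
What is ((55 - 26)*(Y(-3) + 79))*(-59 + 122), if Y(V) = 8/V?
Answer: 139461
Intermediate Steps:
((55 - 26)*(Y(-3) + 79))*(-59 + 122) = ((55 - 26)*(8/(-3) + 79))*(-59 + 122) = (29*(8*(-⅓) + 79))*63 = (29*(-8/3 + 79))*63 = (29*(229/3))*63 = (6641/3)*63 = 139461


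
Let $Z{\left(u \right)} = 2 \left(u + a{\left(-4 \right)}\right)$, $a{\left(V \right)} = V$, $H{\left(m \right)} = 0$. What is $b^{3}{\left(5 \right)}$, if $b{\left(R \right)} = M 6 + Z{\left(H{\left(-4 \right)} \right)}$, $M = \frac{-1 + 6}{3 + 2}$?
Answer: $-8$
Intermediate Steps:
$M = 1$ ($M = \frac{5}{5} = 5 \cdot \frac{1}{5} = 1$)
$Z{\left(u \right)} = -8 + 2 u$ ($Z{\left(u \right)} = 2 \left(u - 4\right) = 2 \left(-4 + u\right) = -8 + 2 u$)
$b{\left(R \right)} = -2$ ($b{\left(R \right)} = 1 \cdot 6 + \left(-8 + 2 \cdot 0\right) = 6 + \left(-8 + 0\right) = 6 - 8 = -2$)
$b^{3}{\left(5 \right)} = \left(-2\right)^{3} = -8$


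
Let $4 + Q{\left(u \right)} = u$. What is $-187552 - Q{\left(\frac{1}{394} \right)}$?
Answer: $- \frac{73893913}{394} \approx -1.8755 \cdot 10^{5}$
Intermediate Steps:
$Q{\left(u \right)} = -4 + u$
$-187552 - Q{\left(\frac{1}{394} \right)} = -187552 - \left(-4 + \frac{1}{394}\right) = -187552 - - \frac{1575}{394} = -187552 + \frac{1575}{394} = - \frac{73893913}{394}$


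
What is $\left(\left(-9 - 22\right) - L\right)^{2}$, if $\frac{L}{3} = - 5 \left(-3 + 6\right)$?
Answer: $196$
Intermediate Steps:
$L = -45$ ($L = 3 \left(- 5 \left(-3 + 6\right)\right) = 3 \left(\left(-5\right) 3\right) = 3 \left(-15\right) = -45$)
$\left(\left(-9 - 22\right) - L\right)^{2} = \left(\left(-9 - 22\right) - -45\right)^{2} = \left(\left(-9 - 22\right) + 45\right)^{2} = \left(-31 + 45\right)^{2} = 14^{2} = 196$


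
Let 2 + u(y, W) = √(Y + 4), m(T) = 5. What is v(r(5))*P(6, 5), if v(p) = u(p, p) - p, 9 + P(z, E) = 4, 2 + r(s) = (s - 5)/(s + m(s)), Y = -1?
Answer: -5*√3 ≈ -8.6602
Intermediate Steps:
r(s) = -2 + (-5 + s)/(5 + s) (r(s) = -2 + (s - 5)/(s + 5) = -2 + (-5 + s)/(5 + s))
P(z, E) = -5 (P(z, E) = -9 + 4 = -5)
u(y, W) = -2 + √3 (u(y, W) = -2 + √(-1 + 4) = -2 + √3)
v(p) = -2 + √3 - p (v(p) = (-2 + √3) - p = -2 + √3 - p)
v(r(5))*P(6, 5) = (-2 + √3 - (-15 - 1*5)/(5 + 5))*(-5) = (-2 + √3 - (-15 - 5)/10)*(-5) = (-2 + √3 - (-20)/10)*(-5) = (-2 + √3 - 1*(-2))*(-5) = (-2 + √3 + 2)*(-5) = √3*(-5) = -5*√3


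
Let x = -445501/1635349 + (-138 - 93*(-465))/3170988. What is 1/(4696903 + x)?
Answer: 1728557351604/8118865763026437197 ≈ 2.1291e-7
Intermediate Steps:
x = -447394445215/1728557351604 (x = -445501*1/1635349 + (-138 + 43245)*(1/3170988) = -445501/1635349 + 43107*(1/3170988) = -445501/1635349 + 14369/1056996 = -447394445215/1728557351604 ≈ -0.25883)
1/(4696903 + x) = 1/(4696903 - 447394445215/1728557351604) = 1/(8118865763026437197/1728557351604) = 1728557351604/8118865763026437197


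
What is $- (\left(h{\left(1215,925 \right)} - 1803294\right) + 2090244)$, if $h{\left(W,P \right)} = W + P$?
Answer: $-289090$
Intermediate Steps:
$h{\left(W,P \right)} = P + W$
$- (\left(h{\left(1215,925 \right)} - 1803294\right) + 2090244) = - (\left(\left(925 + 1215\right) - 1803294\right) + 2090244) = - (\left(2140 - 1803294\right) + 2090244) = - (-1801154 + 2090244) = \left(-1\right) 289090 = -289090$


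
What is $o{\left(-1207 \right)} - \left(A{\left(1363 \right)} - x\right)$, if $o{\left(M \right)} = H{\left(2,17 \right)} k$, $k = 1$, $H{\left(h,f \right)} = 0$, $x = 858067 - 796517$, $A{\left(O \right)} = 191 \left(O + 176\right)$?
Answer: $-232399$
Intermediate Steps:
$A{\left(O \right)} = 33616 + 191 O$ ($A{\left(O \right)} = 191 \left(176 + O\right) = 33616 + 191 O$)
$x = 61550$
$o{\left(M \right)} = 0$ ($o{\left(M \right)} = 0 \cdot 1 = 0$)
$o{\left(-1207 \right)} - \left(A{\left(1363 \right)} - x\right) = 0 - \left(\left(33616 + 191 \cdot 1363\right) - 61550\right) = 0 - \left(\left(33616 + 260333\right) - 61550\right) = 0 - \left(293949 - 61550\right) = 0 - 232399 = -232399$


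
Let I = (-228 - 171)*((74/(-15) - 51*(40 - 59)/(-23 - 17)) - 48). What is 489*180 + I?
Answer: 4752247/40 ≈ 1.1881e+5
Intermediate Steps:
I = 1231447/40 (I = -399*((74*(-1/15) - 51/((-40/(-19)))) - 48) = -399*((-74/15 - 51/((-40*(-1/19)))) - 48) = -399*((-74/15 - 51/40/19) - 48) = -399*((-74/15 - 51*19/40) - 48) = -399*((-74/15 - 969/40) - 48) = -399*(-3499/120 - 48) = -399*(-9259/120) = 1231447/40 ≈ 30786.)
489*180 + I = 489*180 + 1231447/40 = 88020 + 1231447/40 = 4752247/40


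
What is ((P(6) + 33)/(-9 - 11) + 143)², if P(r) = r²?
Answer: 7789681/400 ≈ 19474.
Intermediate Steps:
((P(6) + 33)/(-9 - 11) + 143)² = ((6² + 33)/(-9 - 11) + 143)² = ((36 + 33)/(-20) + 143)² = (69*(-1/20) + 143)² = (-69/20 + 143)² = (2791/20)² = 7789681/400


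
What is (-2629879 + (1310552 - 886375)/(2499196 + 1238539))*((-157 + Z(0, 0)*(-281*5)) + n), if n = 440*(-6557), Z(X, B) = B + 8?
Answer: 28471761692237314576/3737735 ≈ 7.6174e+12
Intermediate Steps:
Z(X, B) = 8 + B
n = -2885080
(-2629879 + (1310552 - 886375)/(2499196 + 1238539))*((-157 + Z(0, 0)*(-281*5)) + n) = (-2629879 + (1310552 - 886375)/(2499196 + 1238539))*((-157 + (8 + 0)*(-281*5)) - 2885080) = (-2629879 + 424177/3737735)*((-157 + 8*(-1405)) - 2885080) = (-2629879 + 424177*(1/3737735))*((-157 - 11240) - 2885080) = (-2629879 + 424177/3737735)*(-11397 - 2885080) = -9829790359888/3737735*(-2896477) = 28471761692237314576/3737735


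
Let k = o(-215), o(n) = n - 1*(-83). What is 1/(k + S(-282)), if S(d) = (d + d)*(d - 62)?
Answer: 1/193884 ≈ 5.1577e-6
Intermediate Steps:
S(d) = 2*d*(-62 + d) (S(d) = (2*d)*(-62 + d) = 2*d*(-62 + d))
o(n) = 83 + n (o(n) = n + 83 = 83 + n)
k = -132 (k = 83 - 215 = -132)
1/(k + S(-282)) = 1/(-132 + 2*(-282)*(-62 - 282)) = 1/(-132 + 2*(-282)*(-344)) = 1/(-132 + 194016) = 1/193884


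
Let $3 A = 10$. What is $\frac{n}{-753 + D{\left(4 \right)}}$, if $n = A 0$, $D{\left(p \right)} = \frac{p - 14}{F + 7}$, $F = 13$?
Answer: $0$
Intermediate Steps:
$A = \frac{10}{3}$ ($A = \frac{1}{3} \cdot 10 = \frac{10}{3} \approx 3.3333$)
$D{\left(p \right)} = - \frac{7}{10} + \frac{p}{20}$ ($D{\left(p \right)} = \frac{p - 14}{13 + 7} = \frac{-14 + p}{20} = \left(-14 + p\right) \frac{1}{20} = - \frac{7}{10} + \frac{p}{20}$)
$n = 0$ ($n = \frac{10}{3} \cdot 0 = 0$)
$\frac{n}{-753 + D{\left(4 \right)}} = \frac{1}{-753 + \left(- \frac{7}{10} + \frac{1}{20} \cdot 4\right)} 0 = \frac{1}{-753 + \left(- \frac{7}{10} + \frac{1}{5}\right)} 0 = \frac{1}{-753 - \frac{1}{2}} \cdot 0 = \frac{1}{- \frac{1507}{2}} \cdot 0 = \left(- \frac{2}{1507}\right) 0 = 0$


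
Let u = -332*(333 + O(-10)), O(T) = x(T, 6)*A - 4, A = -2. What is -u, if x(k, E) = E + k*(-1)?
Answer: 98604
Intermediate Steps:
x(k, E) = E - k
O(T) = -16 + 2*T (O(T) = (6 - T)*(-2) - 4 = (-12 + 2*T) - 4 = -16 + 2*T)
u = -98604 (u = -332*(333 + (-16 + 2*(-10))) = -332*(333 + (-16 - 20)) = -332*(333 - 36) = -332*297 = -98604)
-u = -1*(-98604) = 98604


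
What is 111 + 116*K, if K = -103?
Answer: -11837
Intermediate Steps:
111 + 116*K = 111 + 116*(-103) = 111 - 11948 = -11837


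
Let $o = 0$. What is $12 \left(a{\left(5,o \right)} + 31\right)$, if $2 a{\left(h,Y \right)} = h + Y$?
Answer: $402$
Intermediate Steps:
$a{\left(h,Y \right)} = \frac{Y}{2} + \frac{h}{2}$ ($a{\left(h,Y \right)} = \frac{h + Y}{2} = \frac{Y + h}{2} = \frac{Y}{2} + \frac{h}{2}$)
$12 \left(a{\left(5,o \right)} + 31\right) = 12 \left(\left(\frac{1}{2} \cdot 0 + \frac{1}{2} \cdot 5\right) + 31\right) = 12 \left(\left(0 + \frac{5}{2}\right) + 31\right) = 12 \left(\frac{5}{2} + 31\right) = 12 \cdot \frac{67}{2} = 402$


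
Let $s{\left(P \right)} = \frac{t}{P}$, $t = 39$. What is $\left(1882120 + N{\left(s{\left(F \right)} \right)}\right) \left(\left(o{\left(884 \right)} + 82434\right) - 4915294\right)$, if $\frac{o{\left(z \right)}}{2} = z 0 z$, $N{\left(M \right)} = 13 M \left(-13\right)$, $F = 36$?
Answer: $- \frac{27285412941245}{3} \approx -9.0951 \cdot 10^{12}$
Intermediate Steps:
$s{\left(P \right)} = \frac{39}{P}$
$N{\left(M \right)} = - 169 M$
$o{\left(z \right)} = 0$ ($o{\left(z \right)} = 2 z 0 z = 2 \cdot 0 z = 2 \cdot 0 = 0$)
$\left(1882120 + N{\left(s{\left(F \right)} \right)}\right) \left(\left(o{\left(884 \right)} + 82434\right) - 4915294\right) = \left(1882120 - 169 \cdot \frac{39}{36}\right) \left(\left(0 + 82434\right) - 4915294\right) = \left(1882120 - 169 \cdot 39 \cdot \frac{1}{36}\right) \left(82434 - 4915294\right) = \left(1882120 - \frac{2197}{12}\right) \left(-4832860\right) = \frac{22583243}{12} \left(-4832860\right) = - \frac{27285412941245}{3}$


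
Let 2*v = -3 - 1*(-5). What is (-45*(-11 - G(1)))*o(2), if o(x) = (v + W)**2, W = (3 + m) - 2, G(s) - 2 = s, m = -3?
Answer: 630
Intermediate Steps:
G(s) = 2 + s
v = 1 (v = (-3 - 1*(-5))/2 = (-3 + 5)/2 = (1/2)*2 = 1)
W = -2 (W = (3 - 3) - 2 = 0 - 2 = -2)
o(x) = 1 (o(x) = (1 - 2)**2 = (-1)**2 = 1)
(-45*(-11 - G(1)))*o(2) = -45*(-11 - (2 + 1))*1 = -45*(-11 - 1*3)*1 = -45*(-11 - 3)*1 = -45*(-14)*1 = 630*1 = 630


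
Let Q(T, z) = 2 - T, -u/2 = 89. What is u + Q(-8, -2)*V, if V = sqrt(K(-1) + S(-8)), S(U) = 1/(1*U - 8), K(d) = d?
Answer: -178 + 5*I*sqrt(17)/2 ≈ -178.0 + 10.308*I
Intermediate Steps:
u = -178 (u = -2*89 = -178)
S(U) = 1/(-8 + U) (S(U) = 1/(U - 8) = 1/(-8 + U))
V = I*sqrt(17)/4 (V = sqrt(-1 + 1/(-8 - 8)) = sqrt(-1 + 1/(-16)) = sqrt(-1 - 1/16) = sqrt(-17/16) = I*sqrt(17)/4 ≈ 1.0308*I)
u + Q(-8, -2)*V = -178 + (2 - 1*(-8))*(I*sqrt(17)/4) = -178 + (2 + 8)*(I*sqrt(17)/4) = -178 + 10*(I*sqrt(17)/4) = -178 + 5*I*sqrt(17)/2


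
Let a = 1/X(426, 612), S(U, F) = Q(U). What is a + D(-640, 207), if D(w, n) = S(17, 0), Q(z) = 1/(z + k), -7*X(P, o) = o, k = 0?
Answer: 29/612 ≈ 0.047386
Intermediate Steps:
X(P, o) = -o/7
Q(z) = 1/z (Q(z) = 1/(z + 0) = 1/z)
S(U, F) = 1/U
D(w, n) = 1/17
a = -7/612 (a = 1/(-⅐*612) = 1/(-612/7) = -7/612 ≈ -0.011438)
a + D(-640, 207) = -7/612 + 1/17 = 29/612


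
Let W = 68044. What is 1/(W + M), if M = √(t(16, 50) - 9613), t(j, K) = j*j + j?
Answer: 68044/4629995277 - I*√9341/4629995277 ≈ 1.4696e-5 - 2.0874e-8*I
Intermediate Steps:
t(j, K) = j + j² (t(j, K) = j² + j = j + j²)
M = I*√9341 (M = √(16*(1 + 16) - 9613) = √(16*17 - 9613) = √(272 - 9613) = √(-9341) = I*√9341 ≈ 96.649*I)
1/(W + M) = 1/(68044 + I*√9341)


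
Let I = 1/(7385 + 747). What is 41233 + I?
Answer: 335306757/8132 ≈ 41233.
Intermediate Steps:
I = 1/8132 ≈ 0.00012297
41233 + I = 41233 + 1/8132 = 335306757/8132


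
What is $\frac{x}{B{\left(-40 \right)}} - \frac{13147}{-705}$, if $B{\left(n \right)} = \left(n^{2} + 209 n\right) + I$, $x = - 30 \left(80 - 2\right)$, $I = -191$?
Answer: $\frac{31011499}{1633485} \approx 18.985$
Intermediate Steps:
$x = -2340$ ($x = \left(-30\right) 78 = -2340$)
$B{\left(n \right)} = -191 + n^{2} + 209 n$ ($B{\left(n \right)} = \left(n^{2} + 209 n\right) - 191 = -191 + n^{2} + 209 n$)
$\frac{x}{B{\left(-40 \right)}} - \frac{13147}{-705} = - \frac{2340}{-191 + \left(-40\right)^{2} + 209 \left(-40\right)} - \frac{13147}{-705} = - \frac{2340}{-191 + 1600 - 8360} - - \frac{13147}{705} = - \frac{2340}{-6951} + \frac{13147}{705} = \left(-2340\right) \left(- \frac{1}{6951}\right) + \frac{13147}{705} = \frac{780}{2317} + \frac{13147}{705} = \frac{31011499}{1633485}$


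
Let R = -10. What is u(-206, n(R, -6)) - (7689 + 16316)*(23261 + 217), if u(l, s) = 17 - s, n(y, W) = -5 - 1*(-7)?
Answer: -563589375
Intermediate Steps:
n(y, W) = 2 (n(y, W) = -5 + 7 = 2)
u(-206, n(R, -6)) - (7689 + 16316)*(23261 + 217) = (17 - 1*2) - (7689 + 16316)*(23261 + 217) = (17 - 2) - 24005*23478 = 15 - 1*563589390 = 15 - 563589390 = -563589375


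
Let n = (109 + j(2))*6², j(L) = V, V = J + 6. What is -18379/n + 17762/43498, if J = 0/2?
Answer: -362957531/90040860 ≈ -4.0310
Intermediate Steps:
J = 0 (J = 0*(½) = 0)
V = 6 (V = 0 + 6 = 6)
j(L) = 6
n = 4140 (n = (109 + 6)*6² = 115*36 = 4140)
-18379/n + 17762/43498 = -18379/4140 + 17762/43498 = -18379*1/4140 + 17762*(1/43498) = -18379/4140 + 8881/21749 = -362957531/90040860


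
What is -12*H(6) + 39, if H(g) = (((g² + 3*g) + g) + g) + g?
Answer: -825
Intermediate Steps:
H(g) = g² + 6*g (H(g) = ((g² + 4*g) + g) + g = (g² + 5*g) + g = g² + 6*g)
-12*H(6) + 39 = -72*(6 + 6) + 39 = -72*12 + 39 = -12*72 + 39 = -864 + 39 = -825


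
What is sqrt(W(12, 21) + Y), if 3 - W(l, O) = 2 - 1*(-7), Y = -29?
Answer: I*sqrt(35) ≈ 5.9161*I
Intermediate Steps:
W(l, O) = -6 (W(l, O) = 3 - (2 - 1*(-7)) = 3 - (2 + 7) = 3 - 1*9 = 3 - 9 = -6)
sqrt(W(12, 21) + Y) = sqrt(-6 - 29) = sqrt(-35) = I*sqrt(35)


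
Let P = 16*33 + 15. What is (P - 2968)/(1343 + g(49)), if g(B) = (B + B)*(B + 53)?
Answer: -2425/11339 ≈ -0.21386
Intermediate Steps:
P = 543 (P = 528 + 15 = 543)
g(B) = 2*B*(53 + B) (g(B) = (2*B)*(53 + B) = 2*B*(53 + B))
(P - 2968)/(1343 + g(49)) = (543 - 2968)/(1343 + 2*49*(53 + 49)) = -2425/(1343 + 2*49*102) = -2425/(1343 + 9996) = -2425/11339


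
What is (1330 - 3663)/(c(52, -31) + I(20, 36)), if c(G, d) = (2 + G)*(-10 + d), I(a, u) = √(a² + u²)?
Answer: 2582631/2450050 + 2333*√106/1225025 ≈ 1.0737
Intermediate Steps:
c(G, d) = (-10 + d)*(2 + G)
(1330 - 3663)/(c(52, -31) + I(20, 36)) = (1330 - 3663)/((-20 - 10*52 + 2*(-31) + 52*(-31)) + √(20² + 36²)) = -2333/((-20 - 520 - 62 - 1612) + √(400 + 1296)) = -2333/(-2214 + √1696) = -2333/(-2214 + 4*√106)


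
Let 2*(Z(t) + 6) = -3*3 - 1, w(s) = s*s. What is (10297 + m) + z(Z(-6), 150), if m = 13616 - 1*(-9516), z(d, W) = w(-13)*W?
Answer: 58779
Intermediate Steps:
w(s) = s²
Z(t) = -11 (Z(t) = -6 + (-3*3 - 1)/2 = -6 + (-9 - 1)/2 = -6 + (½)*(-10) = -6 - 5 = -11)
z(d, W) = 169*W (z(d, W) = (-13)²*W = 169*W)
m = 23132 (m = 13616 + 9516 = 23132)
(10297 + m) + z(Z(-6), 150) = (10297 + 23132) + 169*150 = 33429 + 25350 = 58779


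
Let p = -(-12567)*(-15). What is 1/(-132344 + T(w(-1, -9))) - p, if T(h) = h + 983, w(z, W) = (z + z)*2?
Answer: 24762959324/131365 ≈ 1.8851e+5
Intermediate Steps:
w(z, W) = 4*z (w(z, W) = (2*z)*2 = 4*z)
p = -188505 (p = -213*885 = -188505)
T(h) = 983 + h
1/(-132344 + T(w(-1, -9))) - p = 1/(-132344 + (983 + 4*(-1))) - 1*(-188505) = 1/(-132344 + (983 - 4)) + 188505 = 1/(-132344 + 979) + 188505 = 1/(-131365) + 188505 = -1/131365 + 188505 = 24762959324/131365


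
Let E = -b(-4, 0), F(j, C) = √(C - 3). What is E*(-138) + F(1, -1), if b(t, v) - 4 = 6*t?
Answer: -2760 + 2*I ≈ -2760.0 + 2.0*I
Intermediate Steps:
F(j, C) = √(-3 + C)
b(t, v) = 4 + 6*t
E = 20 (E = -(4 + 6*(-4)) = -(4 - 24) = -1*(-20) = 20)
E*(-138) + F(1, -1) = 20*(-138) + √(-3 - 1) = -2760 + √(-4) = -2760 + 2*I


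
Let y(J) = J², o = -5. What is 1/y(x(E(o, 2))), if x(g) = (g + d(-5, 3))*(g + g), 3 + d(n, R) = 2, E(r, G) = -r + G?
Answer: 1/7056 ≈ 0.00014172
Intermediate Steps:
E(r, G) = G - r
d(n, R) = -1 (d(n, R) = -3 + 2 = -1)
x(g) = 2*g*(-1 + g) (x(g) = (g - 1)*(g + g) = (-1 + g)*(2*g) = 2*g*(-1 + g))
1/y(x(E(o, 2))) = 1/((2*(2 - 1*(-5))*(-1 + (2 - 1*(-5))))²) = 1/((2*(2 + 5)*(-1 + (2 + 5)))²) = 1/((2*7*(-1 + 7))²) = 1/((2*7*6)²) = 1/(84²) = 1/7056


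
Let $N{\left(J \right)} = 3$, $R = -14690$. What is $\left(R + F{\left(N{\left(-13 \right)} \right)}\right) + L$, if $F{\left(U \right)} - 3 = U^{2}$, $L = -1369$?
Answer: $-16047$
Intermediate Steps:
$F{\left(U \right)} = 3 + U^{2}$
$\left(R + F{\left(N{\left(-13 \right)} \right)}\right) + L = \left(-14690 + \left(3 + 3^{2}\right)\right) - 1369 = \left(-14690 + \left(3 + 9\right)\right) - 1369 = \left(-14690 + 12\right) - 1369 = -14678 - 1369 = -16047$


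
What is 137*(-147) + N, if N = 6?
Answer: -20133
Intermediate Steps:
137*(-147) + N = 137*(-147) + 6 = -20139 + 6 = -20133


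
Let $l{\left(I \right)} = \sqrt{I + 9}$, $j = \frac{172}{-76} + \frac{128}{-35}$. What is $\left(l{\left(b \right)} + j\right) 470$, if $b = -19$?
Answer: $- \frac{370078}{133} + 470 i \sqrt{10} \approx -2782.5 + 1486.3 i$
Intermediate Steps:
$j = - \frac{3937}{665}$ ($j = 172 \left(- \frac{1}{76}\right) + 128 \left(- \frac{1}{35}\right) = - \frac{43}{19} - \frac{128}{35} = - \frac{3937}{665} \approx -5.9203$)
$l{\left(I \right)} = \sqrt{9 + I}$
$\left(l{\left(b \right)} + j\right) 470 = \left(\sqrt{9 - 19} - \frac{3937}{665}\right) 470 = \left(\sqrt{-10} - \frac{3937}{665}\right) 470 = \left(i \sqrt{10} - \frac{3937}{665}\right) 470 = \left(- \frac{3937}{665} + i \sqrt{10}\right) 470 = - \frac{370078}{133} + 470 i \sqrt{10}$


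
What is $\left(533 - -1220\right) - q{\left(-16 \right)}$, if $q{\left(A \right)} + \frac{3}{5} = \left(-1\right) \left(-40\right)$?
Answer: $\frac{8568}{5} \approx 1713.6$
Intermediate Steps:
$q{\left(A \right)} = \frac{197}{5}$ ($q{\left(A \right)} = - \frac{3}{5} - -40 = - \frac{3}{5} + 40 = \frac{197}{5}$)
$\left(533 - -1220\right) - q{\left(-16 \right)} = \left(533 - -1220\right) - \frac{197}{5} = \left(533 + 1220\right) - \frac{197}{5} = 1753 - \frac{197}{5} = \frac{8568}{5}$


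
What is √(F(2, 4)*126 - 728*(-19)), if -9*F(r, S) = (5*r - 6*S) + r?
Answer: 20*√35 ≈ 118.32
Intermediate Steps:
F(r, S) = -2*r/3 + 2*S/3 (F(r, S) = -((5*r - 6*S) + r)/9 = -((-6*S + 5*r) + r)/9 = -(-6*S + 6*r)/9 = -2*r/3 + 2*S/3)
√(F(2, 4)*126 - 728*(-19)) = √((-⅔*2 + (⅔)*4)*126 - 728*(-19)) = √((-4/3 + 8/3)*126 + 13832) = √((4/3)*126 + 13832) = √(168 + 13832) = √14000 = 20*√35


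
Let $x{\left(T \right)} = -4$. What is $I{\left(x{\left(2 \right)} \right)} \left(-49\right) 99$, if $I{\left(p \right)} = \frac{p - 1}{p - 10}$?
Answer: $- \frac{3465}{2} \approx -1732.5$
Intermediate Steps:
$I{\left(p \right)} = \frac{-1 + p}{-10 + p}$
$I{\left(x{\left(2 \right)} \right)} \left(-49\right) 99 = \frac{-1 - 4}{-10 - 4} \left(-49\right) 99 = \frac{1}{-14} \left(-5\right) \left(-49\right) 99 = \left(- \frac{1}{14}\right) \left(-5\right) \left(-49\right) 99 = \frac{5}{14} \left(-49\right) 99 = \left(- \frac{35}{2}\right) 99 = - \frac{3465}{2}$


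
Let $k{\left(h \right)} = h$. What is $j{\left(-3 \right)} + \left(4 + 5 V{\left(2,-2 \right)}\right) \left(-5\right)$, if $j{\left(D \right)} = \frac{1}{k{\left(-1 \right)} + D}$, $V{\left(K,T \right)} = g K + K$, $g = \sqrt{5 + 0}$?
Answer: $- \frac{281}{4} - 50 \sqrt{5} \approx -182.05$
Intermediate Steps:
$g = \sqrt{5} \approx 2.2361$
$V{\left(K,T \right)} = K + K \sqrt{5}$ ($V{\left(K,T \right)} = \sqrt{5} K + K = K \sqrt{5} + K = K + K \sqrt{5}$)
$j{\left(D \right)} = \frac{1}{-1 + D}$
$j{\left(-3 \right)} + \left(4 + 5 V{\left(2,-2 \right)}\right) \left(-5\right) = \frac{1}{-1 - 3} + \left(4 + 5 \cdot 2 \left(1 + \sqrt{5}\right)\right) \left(-5\right) = \frac{1}{-4} + \left(4 + 5 \left(2 + 2 \sqrt{5}\right)\right) \left(-5\right) = - \frac{1}{4} + \left(4 + \left(10 + 10 \sqrt{5}\right)\right) \left(-5\right) = - \frac{1}{4} + \left(14 + 10 \sqrt{5}\right) \left(-5\right) = - \frac{1}{4} - \left(70 + 50 \sqrt{5}\right) = - \frac{281}{4} - 50 \sqrt{5}$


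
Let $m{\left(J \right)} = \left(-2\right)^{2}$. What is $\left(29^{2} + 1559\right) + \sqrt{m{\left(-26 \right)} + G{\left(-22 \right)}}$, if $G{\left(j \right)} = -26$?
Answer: $2400 + i \sqrt{22} \approx 2400.0 + 4.6904 i$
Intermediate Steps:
$m{\left(J \right)} = 4$
$\left(29^{2} + 1559\right) + \sqrt{m{\left(-26 \right)} + G{\left(-22 \right)}} = \left(29^{2} + 1559\right) + \sqrt{4 - 26} = \left(841 + 1559\right) + \sqrt{-22} = 2400 + i \sqrt{22}$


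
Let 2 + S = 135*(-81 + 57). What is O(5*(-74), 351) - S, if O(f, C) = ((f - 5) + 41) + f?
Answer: 2538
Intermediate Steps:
O(f, C) = 36 + 2*f (O(f, C) = ((-5 + f) + 41) + f = (36 + f) + f = 36 + 2*f)
S = -3242 (S = -2 + 135*(-81 + 57) = -2 + 135*(-24) = -2 - 3240 = -3242)
O(5*(-74), 351) - S = (36 + 2*(5*(-74))) - 1*(-3242) = (36 + 2*(-370)) + 3242 = (36 - 740) + 3242 = -704 + 3242 = 2538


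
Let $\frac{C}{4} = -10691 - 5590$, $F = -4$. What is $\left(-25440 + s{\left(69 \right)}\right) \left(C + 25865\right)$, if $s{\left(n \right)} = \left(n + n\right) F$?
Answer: $1020419928$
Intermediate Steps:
$C = -65124$ ($C = 4 \left(-10691 - 5590\right) = 4 \left(-16281\right) = -65124$)
$s{\left(n \right)} = - 8 n$ ($s{\left(n \right)} = \left(n + n\right) \left(-4\right) = 2 n \left(-4\right) = - 8 n$)
$\left(-25440 + s{\left(69 \right)}\right) \left(C + 25865\right) = \left(-25440 - 552\right) \left(-65124 + 25865\right) = \left(-25440 - 552\right) \left(-39259\right) = \left(-25992\right) \left(-39259\right) = 1020419928$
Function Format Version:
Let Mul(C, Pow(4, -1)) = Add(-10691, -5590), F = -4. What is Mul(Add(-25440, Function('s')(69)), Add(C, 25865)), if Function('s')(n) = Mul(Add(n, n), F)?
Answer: 1020419928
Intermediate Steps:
C = -65124 (C = Mul(4, Add(-10691, -5590)) = Mul(4, -16281) = -65124)
Function('s')(n) = Mul(-8, n) (Function('s')(n) = Mul(Add(n, n), -4) = Mul(Mul(2, n), -4) = Mul(-8, n))
Mul(Add(-25440, Function('s')(69)), Add(C, 25865)) = Mul(Add(-25440, Mul(-8, 69)), Add(-65124, 25865)) = Mul(Add(-25440, -552), -39259) = Mul(-25992, -39259) = 1020419928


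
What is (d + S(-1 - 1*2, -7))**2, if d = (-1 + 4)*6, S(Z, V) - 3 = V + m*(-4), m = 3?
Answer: 4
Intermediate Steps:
S(Z, V) = -9 + V (S(Z, V) = 3 + (V + 3*(-4)) = 3 + (V - 12) = 3 + (-12 + V) = -9 + V)
d = 18 (d = 3*6 = 18)
(d + S(-1 - 1*2, -7))**2 = (18 + (-9 - 7))**2 = (18 - 16)**2 = 2**2 = 4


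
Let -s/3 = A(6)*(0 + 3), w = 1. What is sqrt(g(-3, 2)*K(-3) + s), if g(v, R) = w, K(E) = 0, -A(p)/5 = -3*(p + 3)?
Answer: 9*I*sqrt(15) ≈ 34.857*I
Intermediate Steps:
A(p) = 45 + 15*p (A(p) = -(-15)*(p + 3) = -(-15)*(3 + p) = -5*(-9 - 3*p) = 45 + 15*p)
g(v, R) = 1
s = -1215 (s = -3*(45 + 15*6)*(0 + 3) = -3*(45 + 90)*3 = -405*3 = -3*405 = -1215)
sqrt(g(-3, 2)*K(-3) + s) = sqrt(1*0 - 1215) = sqrt(0 - 1215) = sqrt(-1215) = 9*I*sqrt(15)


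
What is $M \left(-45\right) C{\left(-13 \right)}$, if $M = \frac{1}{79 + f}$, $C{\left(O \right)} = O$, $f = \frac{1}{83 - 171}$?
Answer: $\frac{17160}{2317} \approx 7.4061$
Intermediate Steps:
$f = - \frac{1}{88}$ ($f = \frac{1}{-88} = - \frac{1}{88} \approx -0.011364$)
$M = \frac{88}{6951}$ ($M = \frac{1}{79 - \frac{1}{88}} = \frac{1}{\frac{6951}{88}} = \frac{88}{6951} \approx 0.01266$)
$M \left(-45\right) C{\left(-13 \right)} = \frac{88}{6951} \left(-45\right) \left(-13\right) = \left(- \frac{1320}{2317}\right) \left(-13\right) = \frac{17160}{2317}$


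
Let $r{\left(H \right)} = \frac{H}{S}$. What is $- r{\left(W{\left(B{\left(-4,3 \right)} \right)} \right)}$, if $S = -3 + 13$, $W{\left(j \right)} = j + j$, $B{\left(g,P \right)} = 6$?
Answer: $- \frac{6}{5} \approx -1.2$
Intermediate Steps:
$W{\left(j \right)} = 2 j$
$S = 10$
$r{\left(H \right)} = \frac{H}{10}$
$- r{\left(W{\left(B{\left(-4,3 \right)} \right)} \right)} = - \frac{2 \cdot 6}{10} = - \frac{12}{10} = \left(-1\right) \frac{6}{5} = - \frac{6}{5}$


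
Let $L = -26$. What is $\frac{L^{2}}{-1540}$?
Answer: $- \frac{169}{385} \approx -0.43896$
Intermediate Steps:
$\frac{L^{2}}{-1540} = \frac{\left(-26\right)^{2}}{-1540} = 676 \left(- \frac{1}{1540}\right) = - \frac{169}{385}$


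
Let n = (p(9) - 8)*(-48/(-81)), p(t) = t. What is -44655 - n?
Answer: -1205701/27 ≈ -44656.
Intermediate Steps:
n = 16/27 (n = (9 - 8)*(-48/(-81)) = 1*(-48*(-1/81)) = 1*(16/27) = 16/27 ≈ 0.59259)
-44655 - n = -44655 - 1*16/27 = -44655 - 16/27 = -1205701/27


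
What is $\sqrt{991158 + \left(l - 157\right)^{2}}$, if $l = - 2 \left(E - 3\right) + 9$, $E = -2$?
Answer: $\sqrt{1010202} \approx 1005.1$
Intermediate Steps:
$l = 19$ ($l = - 2 \left(-2 - 3\right) + 9 = \left(-2\right) \left(-5\right) + 9 = 10 + 9 = 19$)
$\sqrt{991158 + \left(l - 157\right)^{2}} = \sqrt{991158 + \left(19 - 157\right)^{2}} = \sqrt{991158 + \left(-138\right)^{2}} = \sqrt{991158 + 19044} = \sqrt{1010202}$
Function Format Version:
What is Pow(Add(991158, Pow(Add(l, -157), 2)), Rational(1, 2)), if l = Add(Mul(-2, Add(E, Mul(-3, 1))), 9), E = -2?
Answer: Pow(1010202, Rational(1, 2)) ≈ 1005.1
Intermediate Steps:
l = 19 (l = Add(Mul(-2, Add(-2, Mul(-3, 1))), 9) = Add(Mul(-2, Add(-2, -3)), 9) = Add(Mul(-2, -5), 9) = Add(10, 9) = 19)
Pow(Add(991158, Pow(Add(l, -157), 2)), Rational(1, 2)) = Pow(Add(991158, Pow(Add(19, -157), 2)), Rational(1, 2)) = Pow(Add(991158, Pow(-138, 2)), Rational(1, 2)) = Pow(Add(991158, 19044), Rational(1, 2)) = Pow(1010202, Rational(1, 2))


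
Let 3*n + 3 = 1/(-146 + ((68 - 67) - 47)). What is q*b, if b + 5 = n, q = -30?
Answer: 17285/96 ≈ 180.05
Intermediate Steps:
n = -577/576 (n = -1 + 1/(3*(-146 + ((68 - 67) - 47))) = -1 + 1/(3*(-146 + (1 - 47))) = -1 + 1/(3*(-146 - 46)) = -1 + (⅓)/(-192) = -1 + (⅓)*(-1/192) = -1 - 1/576 = -577/576 ≈ -1.0017)
b = -3457/576 (b = -5 - 577/576 = -3457/576 ≈ -6.0017)
q*b = -30*(-3457/576) = 17285/96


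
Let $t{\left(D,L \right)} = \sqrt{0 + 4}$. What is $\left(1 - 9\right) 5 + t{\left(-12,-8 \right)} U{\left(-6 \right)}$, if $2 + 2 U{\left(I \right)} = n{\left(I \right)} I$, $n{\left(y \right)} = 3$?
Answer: $-60$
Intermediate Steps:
$U{\left(I \right)} = -1 + \frac{3 I}{2}$
$t{\left(D,L \right)} = 2$ ($t{\left(D,L \right)} = \sqrt{4} = 2$)
$\left(1 - 9\right) 5 + t{\left(-12,-8 \right)} U{\left(-6 \right)} = \left(1 - 9\right) 5 + 2 \left(-1 + \frac{3}{2} \left(-6\right)\right) = \left(-8\right) 5 + 2 \left(-1 - 9\right) = -40 + 2 \left(-10\right) = -40 - 20 = -60$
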